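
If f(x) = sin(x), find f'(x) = cos(x)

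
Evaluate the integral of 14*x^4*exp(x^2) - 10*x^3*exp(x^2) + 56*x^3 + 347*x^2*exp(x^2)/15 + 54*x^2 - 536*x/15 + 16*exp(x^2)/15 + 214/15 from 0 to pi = -25 + (4 + 2*pi + exp(pi^2))*(-5*pi^2 + 16*pi/15 + 5 + 7*pi^3)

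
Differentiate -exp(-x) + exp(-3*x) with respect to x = (exp(2*x) - 3)*exp(-3*x)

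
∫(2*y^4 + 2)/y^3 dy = (y^4 - 1)/y^2 + C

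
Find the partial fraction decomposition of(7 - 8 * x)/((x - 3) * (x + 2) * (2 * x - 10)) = 23/(70*(x + 2)) + 17/(20*(x - 3)) - 33/(28*(x - 5))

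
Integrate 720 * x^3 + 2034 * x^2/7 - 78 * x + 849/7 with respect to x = 180*x^4 + 678*x^3/7 - 39*x^2 + 849*x/7 + C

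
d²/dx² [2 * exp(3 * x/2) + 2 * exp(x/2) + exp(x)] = 9*exp(3*x/2)/2 + exp(x/2)/2 + exp(x)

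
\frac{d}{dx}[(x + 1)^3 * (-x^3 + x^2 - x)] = -6*x^5 - 10*x^4 - 4*x^3 - 3*x^2 - 4*x - 1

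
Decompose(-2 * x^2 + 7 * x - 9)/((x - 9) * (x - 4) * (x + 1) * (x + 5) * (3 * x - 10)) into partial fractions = -639/(11050*(3*x - 10)) - 47/(6300*(x + 5)) + 9/(1300*(x + 1)) + 13/(450*(x - 4)) - 27/(2975*(x - 9))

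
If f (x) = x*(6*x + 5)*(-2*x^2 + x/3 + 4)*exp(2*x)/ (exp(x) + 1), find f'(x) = (-36*x^4*exp(3*x) - 72*x^4*exp(2*x) - 168*x^3*exp(3*x) - 192*x^3*exp(2*x) + 5*x^2*exp(3*x) + 82*x^2*exp(2*x) + 214*x*exp(3*x) + 274*x*exp(2*x) + 60*exp(3*x) + 60*exp(2*x))/(3*exp(2*x) + 6*exp(x) + 3)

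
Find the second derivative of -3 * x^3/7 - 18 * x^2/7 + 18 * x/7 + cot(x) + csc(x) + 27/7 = -18*x/7 - 36/7 - 1/sin(x) + 2*cos(x)/sin(x)^3 + 2/sin(x)^3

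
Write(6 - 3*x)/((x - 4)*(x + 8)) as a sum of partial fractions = -5/(2*(x + 8)) - 1/(2*(x - 4))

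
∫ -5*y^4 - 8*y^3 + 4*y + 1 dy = -y^5 - 2*y^4 + 2*y^2 + y + C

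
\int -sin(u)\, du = cos(u) + C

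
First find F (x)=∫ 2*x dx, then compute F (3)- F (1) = 8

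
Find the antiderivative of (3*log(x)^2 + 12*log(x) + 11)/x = (log(x) + 2)^3 - log(x) + C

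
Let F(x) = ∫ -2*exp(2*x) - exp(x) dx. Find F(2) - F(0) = -(2 + exp(2))^2 + 6 + 3*exp(2)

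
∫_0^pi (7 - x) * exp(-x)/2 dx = (-3 + pi/2)*exp(-pi) + 3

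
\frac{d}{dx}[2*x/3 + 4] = 2/3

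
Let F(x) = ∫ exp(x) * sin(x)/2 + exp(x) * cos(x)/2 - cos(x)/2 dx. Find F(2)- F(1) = -(-1 + E)*sin(1)/2 + (-1 + exp(2))*sin(2)/2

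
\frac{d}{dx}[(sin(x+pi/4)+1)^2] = cos(2*x) + 2*cos(x + pi/4)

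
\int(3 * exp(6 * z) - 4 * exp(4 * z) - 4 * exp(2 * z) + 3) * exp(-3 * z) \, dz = 8*sinh(z)^3 - 2*sinh(z) + C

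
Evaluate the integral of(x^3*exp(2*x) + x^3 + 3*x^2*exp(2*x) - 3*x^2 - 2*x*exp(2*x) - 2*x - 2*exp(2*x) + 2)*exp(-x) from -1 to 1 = 0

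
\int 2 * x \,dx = x^2 + C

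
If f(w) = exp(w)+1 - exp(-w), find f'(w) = (exp(2*w) + 1)*exp(-w)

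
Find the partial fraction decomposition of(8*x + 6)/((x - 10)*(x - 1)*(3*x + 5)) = -33/(140*(3*x + 5)) - 7/(36*(x - 1)) + 86/(315*(x - 10))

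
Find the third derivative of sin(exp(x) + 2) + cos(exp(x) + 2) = sqrt(2)*(-exp(2*x)*cos(exp(x) + pi/4 + 2) - 3*exp(x)*sin(exp(x) + pi/4 + 2) + cos(exp(x) + pi/4 + 2))*exp(x)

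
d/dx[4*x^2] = 8*x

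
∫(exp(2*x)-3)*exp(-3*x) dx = (1 - exp(2*x))*exp(-3*x) + C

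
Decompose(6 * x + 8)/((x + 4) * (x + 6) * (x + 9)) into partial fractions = -46/(15*(x + 9)) + 14/(3*(x + 6)) - 8/(5*(x + 4))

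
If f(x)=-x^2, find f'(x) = -2*x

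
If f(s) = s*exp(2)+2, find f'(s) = exp(2)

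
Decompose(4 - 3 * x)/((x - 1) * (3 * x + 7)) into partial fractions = -33/(10*(3*x + 7)) + 1/(10*(x - 1))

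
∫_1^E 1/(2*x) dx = 1/2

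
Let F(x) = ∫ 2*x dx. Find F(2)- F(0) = 4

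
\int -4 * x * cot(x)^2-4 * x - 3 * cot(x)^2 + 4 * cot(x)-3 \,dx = (4*x + 3)*cot(x) + C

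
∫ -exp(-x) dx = exp(-x) + C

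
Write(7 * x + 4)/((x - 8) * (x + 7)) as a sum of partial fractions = 3/(x + 7) + 4/(x - 8)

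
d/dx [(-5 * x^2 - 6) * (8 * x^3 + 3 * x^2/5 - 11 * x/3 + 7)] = -200*x^4 - 12*x^3 - 89*x^2 - 386*x/5 + 22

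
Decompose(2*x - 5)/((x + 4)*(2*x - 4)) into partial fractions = 13/(12*(x + 4)) - 1/(12*(x - 2))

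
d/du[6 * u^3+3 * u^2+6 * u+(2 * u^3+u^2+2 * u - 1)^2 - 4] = 24*u^5 + 20*u^4 + 36*u^3 + 18*u^2 + 10*u + 2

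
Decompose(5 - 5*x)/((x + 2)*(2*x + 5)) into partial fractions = -35/(2*x + 5) + 15/(x + 2)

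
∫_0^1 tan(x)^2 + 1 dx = tan(1)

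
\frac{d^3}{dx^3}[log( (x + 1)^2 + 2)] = (4*x^3 + 12*x^2 - 12*x - 20)/(x^6 + 6*x^5 + 21*x^4 + 44*x^3 + 63*x^2 + 54*x + 27)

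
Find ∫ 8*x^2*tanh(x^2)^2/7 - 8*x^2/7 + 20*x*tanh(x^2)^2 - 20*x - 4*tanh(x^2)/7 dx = -2*(2*x + 35)*tanh(x^2)/7 + C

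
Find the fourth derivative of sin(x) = sin(x)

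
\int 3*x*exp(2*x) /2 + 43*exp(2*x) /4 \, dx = (3*x + 20)*exp(2*x)/4 + C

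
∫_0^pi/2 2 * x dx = pi^2/4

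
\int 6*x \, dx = 3*x^2 + C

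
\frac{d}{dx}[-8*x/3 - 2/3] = -8/3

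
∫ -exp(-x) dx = exp(-x) + C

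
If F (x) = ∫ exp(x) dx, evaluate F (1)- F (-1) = E - exp(-1)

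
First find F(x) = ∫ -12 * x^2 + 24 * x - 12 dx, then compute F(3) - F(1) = -32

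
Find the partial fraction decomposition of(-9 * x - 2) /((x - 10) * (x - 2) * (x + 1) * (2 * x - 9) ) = 68/(121*(2*x - 9)) - 7/(363*(x + 1)) - 1/(6*(x - 2)) - 23/(242*(x - 10))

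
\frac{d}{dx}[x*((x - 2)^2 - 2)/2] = 3*x^2/2 - 4*x + 1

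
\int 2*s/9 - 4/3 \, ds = s^2/9 - 4*s/3 + C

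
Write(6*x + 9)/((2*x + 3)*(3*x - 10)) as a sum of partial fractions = 3/(3*x - 10)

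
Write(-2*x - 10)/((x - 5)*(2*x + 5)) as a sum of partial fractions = 2/(3*(2*x + 5)) - 4/(3*(x - 5))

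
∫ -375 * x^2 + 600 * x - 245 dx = -125*x^3 + 300*x^2 - 245*x + C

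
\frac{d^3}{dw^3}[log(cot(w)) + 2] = -2*sin(w)/cos(w)^3 - 2*cos(w)/sin(w)^3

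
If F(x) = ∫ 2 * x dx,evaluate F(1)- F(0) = 1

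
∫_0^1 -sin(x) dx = -1 + cos(1)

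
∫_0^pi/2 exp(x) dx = -1 + exp(pi/2)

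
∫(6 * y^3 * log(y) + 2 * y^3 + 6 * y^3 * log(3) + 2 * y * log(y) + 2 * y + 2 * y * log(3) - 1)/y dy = (2*y^3 + 2*y - 1)*log(3*y) + C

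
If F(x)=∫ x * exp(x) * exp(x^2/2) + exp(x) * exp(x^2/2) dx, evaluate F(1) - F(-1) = -exp(-1/2) + exp(3/2)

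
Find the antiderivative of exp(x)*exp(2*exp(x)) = exp(2*exp(x))/2 + C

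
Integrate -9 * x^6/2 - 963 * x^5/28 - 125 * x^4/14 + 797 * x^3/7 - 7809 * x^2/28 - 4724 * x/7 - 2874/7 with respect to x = -9*x^7/14 - 321*x^6/56 - 25*x^5/14 + 797*x^4/28 - 2603*x^3/28 - 2362*x^2/7 - 2874*x/7 + C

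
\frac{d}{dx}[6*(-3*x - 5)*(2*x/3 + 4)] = -24*x - 92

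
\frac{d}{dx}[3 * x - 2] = 3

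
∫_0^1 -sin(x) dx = -1 + cos(1)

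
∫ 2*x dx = x^2 + C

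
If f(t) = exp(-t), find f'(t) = -exp(-t)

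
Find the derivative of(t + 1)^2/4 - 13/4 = t/2 + 1/2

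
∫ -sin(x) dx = cos(x) + C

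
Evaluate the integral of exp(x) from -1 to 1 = E - exp(-1)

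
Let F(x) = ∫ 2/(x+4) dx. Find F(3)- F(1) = -2*log(5) + 2*log(7)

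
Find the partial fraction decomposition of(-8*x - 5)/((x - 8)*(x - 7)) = 61/(x - 7) - 69/(x - 8)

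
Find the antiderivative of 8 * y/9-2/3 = 4*y^2/9 - 2*y/3 + C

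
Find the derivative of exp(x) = exp(x)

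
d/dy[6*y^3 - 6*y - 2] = 18*y^2 - 6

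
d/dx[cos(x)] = -sin(x)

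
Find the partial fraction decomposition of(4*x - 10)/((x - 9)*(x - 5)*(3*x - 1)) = -3/(14*(3*x - 1)) - 5/(28*(x - 5)) + 1/(4*(x - 9))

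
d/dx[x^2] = 2*x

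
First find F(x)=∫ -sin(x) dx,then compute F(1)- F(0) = -1 + cos(1)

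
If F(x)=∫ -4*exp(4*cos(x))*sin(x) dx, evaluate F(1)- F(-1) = 0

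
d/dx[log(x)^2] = 2*log(x)/x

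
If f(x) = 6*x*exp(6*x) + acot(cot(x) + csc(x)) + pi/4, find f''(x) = 72*(3*x*cos(x)^2 + 6*x*cos(x) + 3*x + cos(x)^2 + 2*cos(x) + 1)*exp(6*x)/(cos(x) + 1)^2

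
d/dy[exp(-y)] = -exp(-y)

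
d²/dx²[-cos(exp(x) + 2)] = (exp(x)*cos(exp(x) + 2) + sin(exp(x) + 2))*exp(x)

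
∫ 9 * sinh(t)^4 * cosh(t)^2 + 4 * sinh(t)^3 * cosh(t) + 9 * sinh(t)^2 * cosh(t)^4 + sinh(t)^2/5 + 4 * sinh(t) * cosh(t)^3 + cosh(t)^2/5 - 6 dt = -6*t + 3*sinh(t)^3*cosh(t)^3 + sinh(2*t)/10 + cosh(4*t)/4 + C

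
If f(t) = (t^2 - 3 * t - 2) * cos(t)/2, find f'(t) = -t^2*sin(t)/2 + 3*t*sin(t)/2 + t*cos(t) + sin(t) - 3*cos(t)/2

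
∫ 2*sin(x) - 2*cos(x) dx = -2*sqrt(2)*sin(x + pi/4) + C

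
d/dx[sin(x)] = cos(x)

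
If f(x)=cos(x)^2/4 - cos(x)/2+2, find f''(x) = cos(x)/2 - cos(2*x)/2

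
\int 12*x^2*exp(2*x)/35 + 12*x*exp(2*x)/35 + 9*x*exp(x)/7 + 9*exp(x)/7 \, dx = 3*x*(2*x*exp(x) + 15)*exp(x)/35 + C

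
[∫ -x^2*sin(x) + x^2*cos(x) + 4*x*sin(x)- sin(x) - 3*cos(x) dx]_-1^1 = -4*cos(1)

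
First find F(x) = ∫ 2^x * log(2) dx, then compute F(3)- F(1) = 6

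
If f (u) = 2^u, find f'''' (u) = 2^u*log(2)^4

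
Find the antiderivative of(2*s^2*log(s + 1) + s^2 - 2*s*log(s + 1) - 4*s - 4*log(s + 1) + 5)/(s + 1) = ((s - 2)^2 + 1)*log(s + 1) + C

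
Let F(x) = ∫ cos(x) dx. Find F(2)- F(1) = -sin(1) + sin(2)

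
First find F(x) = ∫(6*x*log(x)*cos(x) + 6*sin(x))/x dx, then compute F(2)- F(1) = 6*log(2)*sin(2)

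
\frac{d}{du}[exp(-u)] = -exp(-u)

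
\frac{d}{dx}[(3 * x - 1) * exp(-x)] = (4 - 3*x)*exp(-x)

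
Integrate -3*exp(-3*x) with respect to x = exp(-3*x) + C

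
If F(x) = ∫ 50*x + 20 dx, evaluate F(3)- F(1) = 240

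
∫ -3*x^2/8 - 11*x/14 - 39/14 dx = -x^3/8 - 11*x^2/28 - 39*x/14 + C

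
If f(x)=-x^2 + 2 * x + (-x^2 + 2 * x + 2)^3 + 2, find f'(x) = -6*x^5 + 30*x^4 - 24*x^3 - 48*x^2 + 22*x + 26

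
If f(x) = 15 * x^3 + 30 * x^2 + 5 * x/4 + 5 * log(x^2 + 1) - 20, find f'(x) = (180*x^4 + 240*x^3 + 185*x^2 + 280*x + 5)/(4*x^2 + 4)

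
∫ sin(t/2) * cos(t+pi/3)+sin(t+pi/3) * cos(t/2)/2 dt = sin(t/2)*sin(t + pi/3) + C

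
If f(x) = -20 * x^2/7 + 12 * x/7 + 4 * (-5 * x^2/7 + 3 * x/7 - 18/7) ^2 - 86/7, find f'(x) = 400*x^3/49 - 360*x^2/49 + 176*x/7 - 348/49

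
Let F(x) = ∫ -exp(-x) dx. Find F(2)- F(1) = -exp(-1) + exp(-2)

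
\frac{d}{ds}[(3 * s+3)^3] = 81*s^2 + 162*s + 81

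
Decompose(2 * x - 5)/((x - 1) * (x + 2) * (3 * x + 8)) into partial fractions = -93/(22*(3*x + 8)) + 3/(2*(x + 2)) - 1/(11*(x - 1))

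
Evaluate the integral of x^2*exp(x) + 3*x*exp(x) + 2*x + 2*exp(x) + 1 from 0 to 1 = 1 + 3*E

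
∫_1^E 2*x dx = -1 + exp(2)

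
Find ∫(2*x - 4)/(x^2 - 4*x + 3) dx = log(2*(x - 2)^2 - 2) + C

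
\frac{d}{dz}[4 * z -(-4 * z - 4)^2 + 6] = -32*z - 28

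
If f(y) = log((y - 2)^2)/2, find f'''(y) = 2/(y^3 - 6*y^2 + 12*y - 8)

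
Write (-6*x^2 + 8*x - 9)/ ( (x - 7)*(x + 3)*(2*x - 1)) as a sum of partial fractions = 2/(7*(2*x - 1)) - 87/(70*(x + 3)) - 19/(10*(x - 7))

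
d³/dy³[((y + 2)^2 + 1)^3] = 120*y^3 + 720*y^2 + 1512*y + 1104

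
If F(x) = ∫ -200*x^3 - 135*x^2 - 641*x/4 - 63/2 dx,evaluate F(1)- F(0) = -1653/8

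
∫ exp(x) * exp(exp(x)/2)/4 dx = exp(exp(x)/2)/2 + C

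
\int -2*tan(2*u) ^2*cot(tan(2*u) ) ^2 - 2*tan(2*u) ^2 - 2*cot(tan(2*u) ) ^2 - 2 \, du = cot(tan(2*u)) + C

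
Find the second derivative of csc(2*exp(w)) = 2*(-2*exp(w) + 4*exp(w)/sin(2*exp(w))^2 - cos(2*exp(w))/sin(2*exp(w)))*exp(w)/sin(2*exp(w))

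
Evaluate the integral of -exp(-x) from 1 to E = -exp(-1) + exp(-E)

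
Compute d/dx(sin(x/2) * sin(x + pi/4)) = sin(x/2)*cos(x + pi/4) + sin(x + pi/4)*cos(x/2)/2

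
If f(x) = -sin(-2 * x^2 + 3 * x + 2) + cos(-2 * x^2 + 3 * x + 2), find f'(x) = 4*x*sin(-2*x^2 + 3*x + 2) + 4*x*cos(-2*x^2 + 3*x + 2) - 3*sin(-2*x^2 + 3*x + 2) - 3*cos(-2*x^2 + 3*x + 2)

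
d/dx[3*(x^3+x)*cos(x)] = -3*x^3*sin(x) + 9*x^2*cos(x) - 3*x*sin(x) + 3*cos(x)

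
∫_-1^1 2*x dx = 0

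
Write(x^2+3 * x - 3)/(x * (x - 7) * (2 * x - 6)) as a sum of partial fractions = -5/(8*(x - 3)) + 67/(56*(x - 7)) - 1/(14*x)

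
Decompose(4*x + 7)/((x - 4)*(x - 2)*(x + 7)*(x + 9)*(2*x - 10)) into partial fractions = -29/(8008*(x + 9)) + 7/(1584*(x + 7)) + 5/(396*(x - 2)) - 23/(572*(x - 4)) + 3/(112*(x - 5))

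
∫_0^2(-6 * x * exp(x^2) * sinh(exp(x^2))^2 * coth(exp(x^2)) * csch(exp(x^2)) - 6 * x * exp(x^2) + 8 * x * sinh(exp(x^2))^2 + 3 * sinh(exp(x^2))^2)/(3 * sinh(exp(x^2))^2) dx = -coth(1) - csch(1) + csch(exp(4)) + coth(exp(4)) + 22/3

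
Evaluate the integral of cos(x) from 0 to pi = 0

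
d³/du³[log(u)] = 2/u^3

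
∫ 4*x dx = 2*x^2 + C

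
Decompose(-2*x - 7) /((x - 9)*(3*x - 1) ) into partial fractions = 23/(26*(3*x - 1)) - 25/(26*(x - 9))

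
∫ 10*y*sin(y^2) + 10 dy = 10*y - 5*cos(y^2) + C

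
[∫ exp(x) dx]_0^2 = -1 + exp(2)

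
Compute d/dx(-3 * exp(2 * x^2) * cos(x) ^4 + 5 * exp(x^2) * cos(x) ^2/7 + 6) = -12*x*exp(2*x^2)*cos(x)^4 + 10*x*exp(x^2)*cos(x)^2/7 + 12*exp(2*x^2)*sin(x)*cos(x)^3 - 5*exp(x^2)*sin(2*x)/7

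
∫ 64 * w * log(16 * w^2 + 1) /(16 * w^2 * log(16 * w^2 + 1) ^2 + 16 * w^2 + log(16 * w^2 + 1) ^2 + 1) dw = log(log(16*w^2 + 1)^2 + 1) + C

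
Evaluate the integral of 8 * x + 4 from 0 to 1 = 8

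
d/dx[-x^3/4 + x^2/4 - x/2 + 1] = -3*x^2/4 + x/2 - 1/2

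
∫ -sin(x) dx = cos(x) + C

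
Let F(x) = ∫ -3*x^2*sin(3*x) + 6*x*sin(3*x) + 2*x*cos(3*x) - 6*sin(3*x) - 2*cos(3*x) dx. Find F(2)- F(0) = -2 + 2*cos(6)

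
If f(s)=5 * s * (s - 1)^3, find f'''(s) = 120*s - 90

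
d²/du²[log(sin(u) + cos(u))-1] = -2/(sin(2*u) + 1)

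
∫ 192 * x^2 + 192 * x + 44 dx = 64*x^3 + 96*x^2 + 44*x + C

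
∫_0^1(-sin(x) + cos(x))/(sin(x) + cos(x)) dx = log(sin(pi/4 + 1)) + log(2)/2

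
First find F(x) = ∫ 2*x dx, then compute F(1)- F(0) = 1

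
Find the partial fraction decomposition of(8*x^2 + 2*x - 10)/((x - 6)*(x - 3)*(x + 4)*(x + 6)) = -133/(108*(x + 6)) + 11/(14*(x + 4)) - 68/(189*(x - 3)) + 29/(36*(x - 6))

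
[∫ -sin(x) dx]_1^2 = -cos(1) + cos(2)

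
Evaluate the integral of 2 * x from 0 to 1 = 1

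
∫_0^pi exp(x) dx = -1 + exp(pi)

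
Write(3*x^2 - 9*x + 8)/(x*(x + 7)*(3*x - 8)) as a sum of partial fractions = 6/(29*(3*x - 8)) + 218/(203*(x + 7)) - 1/(7*x)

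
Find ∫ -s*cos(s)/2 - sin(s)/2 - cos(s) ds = (-s/2 - 1)*sin(s) + C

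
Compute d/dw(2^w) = 2^w*log(2)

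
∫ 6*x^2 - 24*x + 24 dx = 2*x^3 - 12*x^2 + 24*x + C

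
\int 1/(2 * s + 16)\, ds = log(s/2 + 4)/2 + C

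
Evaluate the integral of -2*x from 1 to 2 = -3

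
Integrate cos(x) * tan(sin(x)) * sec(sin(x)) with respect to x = sec(sin(x)) + C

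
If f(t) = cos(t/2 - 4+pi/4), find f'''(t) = sin(t/2 - 4 + pi/4)/8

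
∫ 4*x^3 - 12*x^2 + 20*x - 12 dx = x^4 - 4*x^3 + 10*x^2 - 12*x + C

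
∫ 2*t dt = t^2 + C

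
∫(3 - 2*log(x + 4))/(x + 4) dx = (3 - log(x + 4))*log(x + 4) + C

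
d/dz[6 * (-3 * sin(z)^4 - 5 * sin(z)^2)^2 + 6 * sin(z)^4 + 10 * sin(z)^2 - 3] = 4*(108*sin(z)^6 + 270*sin(z)^4 + 156*sin(z)^2 + 5)*sin(z)*cos(z)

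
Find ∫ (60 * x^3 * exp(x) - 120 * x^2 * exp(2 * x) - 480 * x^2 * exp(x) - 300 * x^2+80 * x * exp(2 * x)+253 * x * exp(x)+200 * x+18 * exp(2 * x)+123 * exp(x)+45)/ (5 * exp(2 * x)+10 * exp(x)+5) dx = -(2*exp(x) + 5)*(20*x^3 - 20*x^2 - 9*x + 20)/(5*exp(x) + 5) + C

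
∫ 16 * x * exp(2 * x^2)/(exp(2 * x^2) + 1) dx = 4*log(exp(2*x^2) + 1) + C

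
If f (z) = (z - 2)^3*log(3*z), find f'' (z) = (6*z^3*log(z) + 5*z^3 + 6*z^3*log(3) - 12*z^2*log(z) - 18*z^2 - 12*z^2*log(3) + 12*z + 8)/z^2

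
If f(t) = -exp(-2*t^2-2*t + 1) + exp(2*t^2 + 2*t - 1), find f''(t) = (16*t^2*exp(4*t^2 + 4*t - 2) - 16*t^2 + 16*t*exp(4*t^2 + 4*t - 2) - 16*t + 8*exp(4*t^2 + 4*t - 2))*exp(-2*t^2 - 2*t + 1)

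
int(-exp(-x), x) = exp(-x) + C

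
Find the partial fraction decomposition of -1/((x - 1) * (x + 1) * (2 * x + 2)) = 1/(8*(x + 1)) + 1/(4*(x + 1)^2) - 1/(8*(x - 1))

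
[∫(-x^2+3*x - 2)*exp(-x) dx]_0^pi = -1 + (-pi + 1 + pi^2)*exp(-pi)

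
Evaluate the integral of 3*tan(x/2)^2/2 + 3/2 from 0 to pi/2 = 3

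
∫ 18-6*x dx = -3*x^2 + 18*x + C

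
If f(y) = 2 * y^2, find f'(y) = 4*y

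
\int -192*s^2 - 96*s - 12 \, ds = -64*s^3 - 48*s^2 - 12*s + C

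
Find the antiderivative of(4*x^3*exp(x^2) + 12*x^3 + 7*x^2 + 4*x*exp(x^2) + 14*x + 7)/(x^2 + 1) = 6*x^2 + 7*x + 2*exp(x^2) + log(x^2 + 1) + C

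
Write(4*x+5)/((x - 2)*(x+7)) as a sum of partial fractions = 23/(9*(x + 7)) + 13/(9*(x - 2))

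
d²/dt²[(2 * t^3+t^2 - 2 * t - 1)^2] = 120*t^4 + 80*t^3 - 84*t^2 - 48*t + 4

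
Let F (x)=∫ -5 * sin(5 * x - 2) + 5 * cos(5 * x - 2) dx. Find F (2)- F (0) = cos(8) - cos(2) + sin(2) + sin(8)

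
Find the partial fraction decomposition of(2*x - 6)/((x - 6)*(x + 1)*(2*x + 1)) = 28/(13*(2*x + 1)) - 8/(7*(x + 1)) + 6/(91*(x - 6))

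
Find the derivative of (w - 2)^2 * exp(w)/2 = w^2*exp(w)/2 - w*exp(w)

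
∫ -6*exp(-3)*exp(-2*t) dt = 3*exp(-2*t - 3) + C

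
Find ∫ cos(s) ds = sin(s) + C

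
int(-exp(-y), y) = exp(-y) + C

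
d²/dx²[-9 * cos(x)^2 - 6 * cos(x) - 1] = 6*cos(x) + 18*cos(2*x)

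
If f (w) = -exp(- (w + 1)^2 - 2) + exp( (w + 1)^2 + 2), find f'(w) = (2*w*exp(2*w^2 + 4*w + 6) + 2*w + 2*exp(2*w^2 + 4*w + 6) + 2)*exp(-w^2 - 2*w - 3)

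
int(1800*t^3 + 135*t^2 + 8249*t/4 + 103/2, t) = 450*t^4 + 45*t^3 + 8249*t^2/8 + 103*t/2 + C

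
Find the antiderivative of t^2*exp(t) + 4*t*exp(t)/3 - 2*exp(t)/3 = t*(3*t - 2)*exp(t)/3 + C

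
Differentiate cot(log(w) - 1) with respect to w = -1/(w*sin(log(w) - 1)^2)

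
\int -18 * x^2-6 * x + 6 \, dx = -6*x^3 - 3*x^2 + 6*x + C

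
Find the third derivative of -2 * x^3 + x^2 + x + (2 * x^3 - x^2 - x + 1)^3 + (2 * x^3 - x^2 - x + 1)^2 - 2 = 4032*x^6 - 4032*x^5 - 1260*x^4 + 3240*x^3 - 780*x^2 - 360*x + 90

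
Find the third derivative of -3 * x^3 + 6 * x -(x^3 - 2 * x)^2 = -120*x^3 + 96*x - 18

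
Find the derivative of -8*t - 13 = -8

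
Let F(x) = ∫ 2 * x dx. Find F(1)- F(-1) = 0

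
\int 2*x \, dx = x^2 + C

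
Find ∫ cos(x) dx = sin(x) + C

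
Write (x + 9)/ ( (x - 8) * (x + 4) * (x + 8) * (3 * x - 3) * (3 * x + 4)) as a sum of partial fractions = 207/(31360*(3*x + 4)) + 1/(34560*(x + 8)) - 1/(1152*(x + 4)) - 2/(1323*(x - 1)) + 17/(112896*(x - 8))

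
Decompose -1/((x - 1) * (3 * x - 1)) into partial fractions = 3/(2*(3*x - 1)) - 1/(2*(x - 1))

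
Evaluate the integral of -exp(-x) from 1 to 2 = -exp(-1) + exp(-2)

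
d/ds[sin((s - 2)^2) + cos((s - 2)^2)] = -2*s*sin(s^2 - 4*s + 4) + 2*s*cos(s^2 - 4*s + 4) + 4*sin(s^2 - 4*s + 4) - 4*cos(s^2 - 4*s + 4)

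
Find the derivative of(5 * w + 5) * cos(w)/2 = -5*w*sin(w)/2 - 5*sin(w)/2 + 5*cos(w)/2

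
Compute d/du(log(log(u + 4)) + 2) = 1/(u*log(u + 4) + 4*log(u + 4))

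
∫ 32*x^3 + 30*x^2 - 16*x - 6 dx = 8*x^4 + 10*x^3 - 8*x^2 - 6*x + C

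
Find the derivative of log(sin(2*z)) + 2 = 2/tan(2*z)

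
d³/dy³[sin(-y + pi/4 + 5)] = cos(-y + pi/4 + 5)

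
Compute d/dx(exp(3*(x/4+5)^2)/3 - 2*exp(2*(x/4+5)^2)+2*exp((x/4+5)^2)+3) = x*exp(x^2/16 + 5*x/2 + 25)/4 - x*exp(x^2/8 + 5*x + 50)/2 + x*exp(3*x^2/16 + 15*x/2 + 75)/8 + 5*exp(x^2/16 + 5*x/2 + 25) - 10*exp(x^2/8 + 5*x + 50) + 5*exp(3*x^2/16 + 15*x/2 + 75)/2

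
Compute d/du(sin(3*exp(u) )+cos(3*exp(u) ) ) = 3*sqrt(2)*exp(u)*cos(3*exp(u) + pi/4)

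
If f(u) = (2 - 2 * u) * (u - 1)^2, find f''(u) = 12 - 12*u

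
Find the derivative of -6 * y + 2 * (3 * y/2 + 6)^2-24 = 9*y + 30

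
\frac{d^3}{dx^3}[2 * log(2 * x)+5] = 4/x^3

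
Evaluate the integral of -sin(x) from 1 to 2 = -cos(1) + cos(2)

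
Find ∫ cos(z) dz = sin(z) + C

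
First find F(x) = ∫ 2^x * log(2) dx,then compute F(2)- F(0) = 3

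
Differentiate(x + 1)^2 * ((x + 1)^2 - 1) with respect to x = 4*x^3 + 12*x^2 + 10*x + 2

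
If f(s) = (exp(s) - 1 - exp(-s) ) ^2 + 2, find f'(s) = (2*exp(4*s) - 2*exp(3*s) - 2*exp(s) - 2)*exp(-2*s)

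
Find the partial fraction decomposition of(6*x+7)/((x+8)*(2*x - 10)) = 41/(26*(x + 8)) + 37/(26*(x - 5))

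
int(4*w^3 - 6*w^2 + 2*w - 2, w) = w^4 - 2*w^3 + w^2 - 2*w + C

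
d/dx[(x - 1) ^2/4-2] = x/2 - 1/2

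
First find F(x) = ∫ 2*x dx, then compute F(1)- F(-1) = 0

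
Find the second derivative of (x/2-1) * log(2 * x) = (x + 2)/(2*x^2)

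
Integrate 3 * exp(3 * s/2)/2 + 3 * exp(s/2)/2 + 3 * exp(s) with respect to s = (exp(s/2) + 1)^3 + C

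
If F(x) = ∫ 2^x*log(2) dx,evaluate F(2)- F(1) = 2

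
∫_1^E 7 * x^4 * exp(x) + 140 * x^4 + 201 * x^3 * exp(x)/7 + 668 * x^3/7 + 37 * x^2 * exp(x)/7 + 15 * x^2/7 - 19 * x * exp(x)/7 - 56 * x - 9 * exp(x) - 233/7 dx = -65/7 - 13*E/7 + (-9 + 5*exp(2)/7 + 22*E/7 + 7*exp(3))*(-2 + 3*E + 4*exp(2) + exp(1 + E))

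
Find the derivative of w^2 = 2*w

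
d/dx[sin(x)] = cos(x)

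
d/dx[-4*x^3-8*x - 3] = -12*x^2 - 8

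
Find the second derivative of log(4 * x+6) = -4/(4*x^2 + 12*x + 9)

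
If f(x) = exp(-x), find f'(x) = -exp(-x)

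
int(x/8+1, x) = x^2/16 + x + C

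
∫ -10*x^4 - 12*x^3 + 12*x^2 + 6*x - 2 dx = -2*x^5 - 3*x^4 + 4*x^3 + 3*x^2 - 2*x + C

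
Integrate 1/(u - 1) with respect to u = log(2 - 2*u) + C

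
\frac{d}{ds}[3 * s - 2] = 3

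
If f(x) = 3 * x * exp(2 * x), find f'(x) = 6*x*exp(2*x) + 3*exp(2*x)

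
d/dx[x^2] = 2*x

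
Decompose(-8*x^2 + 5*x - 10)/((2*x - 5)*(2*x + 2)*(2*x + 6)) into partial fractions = -95/(154*(2*x - 5)) - 97/(88*(x + 3)) + 23/(56*(x + 1))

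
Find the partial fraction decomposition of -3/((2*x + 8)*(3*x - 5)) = -9/(34*(3*x - 5)) + 3/(34*(x + 4))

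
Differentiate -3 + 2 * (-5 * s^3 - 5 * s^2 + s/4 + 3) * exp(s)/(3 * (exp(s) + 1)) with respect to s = (-20*s^3*exp(s) - 60*s^2*exp(2*s) - 80*s^2*exp(s) - 40*s*exp(2*s) - 39*s*exp(s) + exp(2*s) + 13*exp(s))/(6*exp(2*s) + 12*exp(s) + 6)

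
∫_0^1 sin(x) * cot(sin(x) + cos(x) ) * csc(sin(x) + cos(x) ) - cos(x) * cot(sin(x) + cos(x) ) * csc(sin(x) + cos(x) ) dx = -csc(1) + csc(cos(1) + sin(1))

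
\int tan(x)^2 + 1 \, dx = tan(x) + C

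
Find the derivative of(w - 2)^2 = 2*w - 4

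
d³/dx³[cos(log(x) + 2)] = (-sin(log(x) + 2) + 3*cos(log(x) + 2))/x^3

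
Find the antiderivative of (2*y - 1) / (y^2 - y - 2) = log(y^2 - y - 2) + C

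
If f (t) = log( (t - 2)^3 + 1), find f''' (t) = (6*t^6 - 72*t^5 + 360*t^4 - 1002*t^3 + 1692*t^2 - 1656*t + 726)/(t^9 - 18*t^8 + 144*t^7 - 669*t^6 + 1980*t^5 - 3852*t^4 + 4899*t^3 - 3906*t^2 + 1764*t - 343)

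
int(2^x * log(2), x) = 2^x + C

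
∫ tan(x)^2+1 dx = tan(x) + C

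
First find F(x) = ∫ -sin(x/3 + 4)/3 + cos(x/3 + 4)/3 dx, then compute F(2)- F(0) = sin(14/3) + cos(14/3) - cos(4) - sin(4)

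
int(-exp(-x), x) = exp(-x) + C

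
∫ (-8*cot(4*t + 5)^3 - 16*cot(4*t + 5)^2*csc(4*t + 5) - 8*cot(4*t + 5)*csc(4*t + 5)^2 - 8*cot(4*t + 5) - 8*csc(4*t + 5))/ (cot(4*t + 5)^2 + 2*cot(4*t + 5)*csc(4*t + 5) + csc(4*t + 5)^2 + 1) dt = log((cot(4*t + 5) + csc(4*t + 5))^2 + 1) + C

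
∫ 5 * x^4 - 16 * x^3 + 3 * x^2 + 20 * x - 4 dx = x^5 - 4*x^4 + x^3 + 10*x^2 - 4*x + C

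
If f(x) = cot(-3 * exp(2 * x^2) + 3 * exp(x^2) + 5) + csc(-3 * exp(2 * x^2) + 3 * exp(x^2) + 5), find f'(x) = 6*x*(2*exp(x^2)*cos(-3*exp(2*x^2) + 3*exp(x^2) + 5) + 2*exp(x^2) - cos(-3*exp(2*x^2) + 3*exp(x^2) + 5) - 1)*exp(x^2)/sin(-3*exp(2*x^2) + 3*exp(x^2) + 5)^2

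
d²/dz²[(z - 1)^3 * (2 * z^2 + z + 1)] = 40*z^3 - 60*z^2 + 24*z - 4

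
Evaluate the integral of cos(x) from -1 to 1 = 2*sin(1)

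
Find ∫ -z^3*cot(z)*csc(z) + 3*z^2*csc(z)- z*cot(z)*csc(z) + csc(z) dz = z*(z^2 + 1)*csc(z) + C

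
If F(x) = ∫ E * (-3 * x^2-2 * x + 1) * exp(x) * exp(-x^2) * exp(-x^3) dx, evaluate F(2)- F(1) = -1 + exp(-9)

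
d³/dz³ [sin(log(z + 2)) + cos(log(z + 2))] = 2*(sin(log(z + 2)) + 2*cos(log(z + 2)))/(z^3 + 6*z^2 + 12*z + 8)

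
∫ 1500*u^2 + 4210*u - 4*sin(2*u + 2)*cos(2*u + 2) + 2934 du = 500*u^3 + 2105*u^2 + 2934*u + cos(2*u + 2)^2 + C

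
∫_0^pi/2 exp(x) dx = -1 + exp(pi/2)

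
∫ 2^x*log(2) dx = 2^x + C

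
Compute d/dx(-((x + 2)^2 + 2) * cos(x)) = x^2*sin(x) + 4*x*sin(x) - 2*x*cos(x) + 6*sin(x) - 4*cos(x)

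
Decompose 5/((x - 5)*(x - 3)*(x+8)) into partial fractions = 5/(143*(x + 8)) - 5/(22*(x - 3)) + 5/(26*(x - 5))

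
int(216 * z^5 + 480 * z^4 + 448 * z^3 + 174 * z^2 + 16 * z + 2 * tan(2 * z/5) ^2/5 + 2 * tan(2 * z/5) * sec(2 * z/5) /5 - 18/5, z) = 36*z^6 + 96*z^5 + 112*z^4 + 58*z^3 + 8*z^2 - 4*z + tan(2*z/5) + sec(2*z/5) + C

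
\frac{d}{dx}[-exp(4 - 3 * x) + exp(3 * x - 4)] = (3*exp(6*x - 8) + 3)*exp(4 - 3*x)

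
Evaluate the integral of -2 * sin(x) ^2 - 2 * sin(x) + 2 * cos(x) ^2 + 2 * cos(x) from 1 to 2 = -(cos(1) + sin(1) + 1)^2 + (cos(2) + sin(2) + 1)^2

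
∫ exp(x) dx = exp(x) + C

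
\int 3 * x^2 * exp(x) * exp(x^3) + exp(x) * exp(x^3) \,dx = exp(x*(x^2 + 1)) + C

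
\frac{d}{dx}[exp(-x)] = -exp(-x)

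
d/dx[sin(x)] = cos(x)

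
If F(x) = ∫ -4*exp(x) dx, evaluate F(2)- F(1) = -4*exp(2) + 4*E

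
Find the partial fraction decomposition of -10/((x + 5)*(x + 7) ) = 5/(x + 7) - 5/(x + 5)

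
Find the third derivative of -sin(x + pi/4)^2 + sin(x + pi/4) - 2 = 4*cos(2*x) - cos(x + pi/4)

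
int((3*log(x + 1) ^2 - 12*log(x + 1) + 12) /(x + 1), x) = (log(x + 1) - 2)^3 + C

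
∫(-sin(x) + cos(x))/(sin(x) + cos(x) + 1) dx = log(sin(x) + cos(x) + 1) + C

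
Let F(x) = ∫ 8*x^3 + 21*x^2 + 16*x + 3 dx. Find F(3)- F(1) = 412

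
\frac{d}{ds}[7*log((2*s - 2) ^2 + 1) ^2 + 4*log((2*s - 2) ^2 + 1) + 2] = (112*s*log(4*s^2 - 8*s + 5) + 32*s - 112*log(4*s^2 - 8*s + 5) - 32)/(4*s^2 - 8*s + 5)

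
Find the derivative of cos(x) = -sin(x)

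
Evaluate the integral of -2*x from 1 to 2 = -3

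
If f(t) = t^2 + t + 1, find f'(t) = 2*t + 1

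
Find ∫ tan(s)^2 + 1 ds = tan(s) + C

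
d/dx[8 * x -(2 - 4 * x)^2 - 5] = 24 - 32*x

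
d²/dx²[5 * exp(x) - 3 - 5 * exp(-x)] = (5*exp(2*x) - 5)*exp(-x)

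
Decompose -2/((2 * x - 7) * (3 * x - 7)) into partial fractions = 6/(7*(3*x - 7)) - 4/(7*(2*x - 7))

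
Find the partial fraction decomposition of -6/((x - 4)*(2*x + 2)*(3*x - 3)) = -1/(10*(x + 1)) + 1/(6*(x - 1)) - 1/(15*(x - 4))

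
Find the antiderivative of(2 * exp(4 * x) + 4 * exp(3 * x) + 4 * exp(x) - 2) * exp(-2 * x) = ((exp(x) + 2)*exp(x) - 1)^2*exp(-2*x) + C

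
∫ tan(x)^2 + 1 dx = tan(x) + C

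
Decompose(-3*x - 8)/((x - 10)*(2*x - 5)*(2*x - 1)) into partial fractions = -1/(4*(2*x - 1)) + 31/(60*(2*x - 5)) - 2/(15*(x - 10))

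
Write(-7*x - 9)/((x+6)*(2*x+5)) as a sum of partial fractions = 17/(7*(2*x + 5)) - 33/(7*(x + 6))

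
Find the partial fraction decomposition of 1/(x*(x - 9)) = 1/(9*(x - 9)) - 1/(9*x)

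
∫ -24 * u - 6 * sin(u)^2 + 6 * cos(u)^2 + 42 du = -12*u^2 + 42*u + 3*sin(2*u) + C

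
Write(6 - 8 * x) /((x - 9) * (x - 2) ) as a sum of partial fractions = 10/(7*(x - 2)) - 66/(7*(x - 9))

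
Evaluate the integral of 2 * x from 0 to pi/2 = pi^2/4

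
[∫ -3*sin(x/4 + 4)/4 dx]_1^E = 3*cos(E/4 + 4) - 3*cos(17/4)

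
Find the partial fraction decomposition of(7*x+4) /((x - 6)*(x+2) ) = 5/(4*(x + 2)) + 23/(4*(x - 6))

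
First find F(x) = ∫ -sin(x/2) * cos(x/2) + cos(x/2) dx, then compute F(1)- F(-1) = 4*sin(1/2)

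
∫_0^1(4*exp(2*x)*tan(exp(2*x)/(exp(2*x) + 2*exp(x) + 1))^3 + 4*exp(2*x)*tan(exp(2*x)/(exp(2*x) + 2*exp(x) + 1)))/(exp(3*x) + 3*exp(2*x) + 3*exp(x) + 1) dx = -tan(1/4)^2 + tan(exp(2)/(1 + E)^2)^2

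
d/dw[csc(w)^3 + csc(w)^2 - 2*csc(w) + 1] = (2 - 2/sin(w) - 3/sin(w)^2)*cos(w)/sin(w)^2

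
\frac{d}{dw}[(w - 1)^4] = 4*w^3 - 12*w^2 + 12*w - 4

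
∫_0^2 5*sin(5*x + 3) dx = cos(3) - cos(13)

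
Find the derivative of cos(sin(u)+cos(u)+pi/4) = -sqrt(2)*sin(sqrt(2)*sin(u + pi/4) + pi/4)*cos(u + pi/4)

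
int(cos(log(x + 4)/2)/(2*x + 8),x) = sin(log(x + 4)/2) + C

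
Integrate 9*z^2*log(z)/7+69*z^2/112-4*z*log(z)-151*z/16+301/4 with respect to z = z^2*(3*z - 14)*log(z)/7 + 3*z/2 + (z - 20)^3/16 + (z - 20)^2/32 + C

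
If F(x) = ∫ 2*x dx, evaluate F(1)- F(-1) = 0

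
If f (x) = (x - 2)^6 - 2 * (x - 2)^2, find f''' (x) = 120*x^3 - 720*x^2 + 1440*x - 960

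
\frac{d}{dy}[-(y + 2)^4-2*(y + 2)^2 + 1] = -4*y^3 - 24*y^2 - 52*y - 40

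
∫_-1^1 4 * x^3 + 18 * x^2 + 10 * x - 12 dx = -12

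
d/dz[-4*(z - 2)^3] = -12*z^2 + 48*z - 48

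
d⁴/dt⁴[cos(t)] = cos(t)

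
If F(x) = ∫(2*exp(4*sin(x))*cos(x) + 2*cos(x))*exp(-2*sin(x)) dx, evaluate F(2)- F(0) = -exp(-2*sin(2)) + exp(2*sin(2))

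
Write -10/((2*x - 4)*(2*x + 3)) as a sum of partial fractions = 10/(7*(2*x + 3)) - 5/(7*(x - 2))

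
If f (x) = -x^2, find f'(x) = -2*x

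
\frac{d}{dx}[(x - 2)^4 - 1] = 4*x^3 - 24*x^2 + 48*x - 32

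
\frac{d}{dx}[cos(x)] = -sin(x)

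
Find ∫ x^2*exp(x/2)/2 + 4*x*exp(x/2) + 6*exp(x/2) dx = (x + 2)^2*exp(x/2) + C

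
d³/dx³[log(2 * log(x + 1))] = (2*log(x + 1)^2 + 3*log(x + 1) + 2)/(x^3*log(x + 1)^3 + 3*x^2*log(x + 1)^3 + 3*x*log(x + 1)^3 + log(x + 1)^3)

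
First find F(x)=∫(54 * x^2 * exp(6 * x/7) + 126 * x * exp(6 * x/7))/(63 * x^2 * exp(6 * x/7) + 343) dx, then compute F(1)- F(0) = log(9*exp(6/7)/49 + 1)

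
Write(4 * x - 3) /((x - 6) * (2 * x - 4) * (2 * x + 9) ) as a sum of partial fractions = -2/(13*(2*x + 9)) - 5/(104*(x - 2)) + 1/(8*(x - 6))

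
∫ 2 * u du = u^2 + C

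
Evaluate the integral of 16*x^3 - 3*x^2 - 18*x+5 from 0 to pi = (5 - 4*pi)*(-pi^3 - pi^2 + pi)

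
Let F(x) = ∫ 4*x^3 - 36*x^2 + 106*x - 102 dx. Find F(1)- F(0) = -60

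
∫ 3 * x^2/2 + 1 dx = x^3/2 + x + C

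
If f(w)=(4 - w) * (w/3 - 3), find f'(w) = 13/3 - 2*w/3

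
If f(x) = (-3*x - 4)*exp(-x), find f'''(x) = (3*x - 5)*exp(-x)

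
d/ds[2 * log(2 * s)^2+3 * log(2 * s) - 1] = (4*log(s) + 4*log(2) + 3)/s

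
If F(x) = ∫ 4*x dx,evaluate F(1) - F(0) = 2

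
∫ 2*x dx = x^2 + C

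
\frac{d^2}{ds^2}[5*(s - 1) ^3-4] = 30*s - 30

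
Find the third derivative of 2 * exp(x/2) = exp(x/2)/4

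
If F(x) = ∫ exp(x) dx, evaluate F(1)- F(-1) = E - exp(-1)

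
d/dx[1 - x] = -1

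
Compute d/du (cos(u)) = -sin(u)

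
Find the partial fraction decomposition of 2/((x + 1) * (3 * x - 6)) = -2/(9*(x + 1)) + 2/(9*(x - 2))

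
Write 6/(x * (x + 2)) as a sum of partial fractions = -3/(x + 2) + 3/x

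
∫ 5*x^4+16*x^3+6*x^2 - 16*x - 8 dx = x^5 + 4*x^4 + 2*x^3 - 8*x^2 - 8*x + C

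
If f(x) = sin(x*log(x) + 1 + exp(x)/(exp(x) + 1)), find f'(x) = (exp(2*x)*log(x) + exp(2*x) + 2*exp(x)*log(x) + 3*exp(x) + log(x) + 1)*cos(x*log(x) + 1 + exp(x)/(exp(x) + 1))/(exp(2*x) + 2*exp(x) + 1)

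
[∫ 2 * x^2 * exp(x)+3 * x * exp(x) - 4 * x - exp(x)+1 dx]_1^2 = -5 - E + 6*exp(2)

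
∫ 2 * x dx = x^2 + C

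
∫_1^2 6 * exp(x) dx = -6*E + 6*exp(2)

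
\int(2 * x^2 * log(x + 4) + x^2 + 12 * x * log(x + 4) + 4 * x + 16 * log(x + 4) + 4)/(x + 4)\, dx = (x + 2)^2*log(x + 4) + C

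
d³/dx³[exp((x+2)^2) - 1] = 8*x^3*exp(x^2 + 4*x + 4) + 48*x^2*exp(x^2 + 4*x + 4) + 108*x*exp(x^2 + 4*x + 4) + 88*exp(x^2 + 4*x + 4)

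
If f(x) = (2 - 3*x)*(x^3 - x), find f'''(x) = 12 - 72*x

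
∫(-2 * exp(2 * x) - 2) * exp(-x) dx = -4*sinh(x) + C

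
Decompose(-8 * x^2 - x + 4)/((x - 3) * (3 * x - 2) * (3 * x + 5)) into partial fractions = -149/(294*(3*x + 5)) + 2/(147*(3*x - 2)) - 71/(98*(x - 3))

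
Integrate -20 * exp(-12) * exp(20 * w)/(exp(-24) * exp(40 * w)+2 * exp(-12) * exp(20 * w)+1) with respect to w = 1/(exp(20*w - 12) + 1) + C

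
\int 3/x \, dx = 3*log(2*x) + C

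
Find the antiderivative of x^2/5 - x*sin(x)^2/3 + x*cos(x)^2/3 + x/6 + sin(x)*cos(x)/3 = x*(x*(4*x + 5) + 10*sin(2*x))/60 + C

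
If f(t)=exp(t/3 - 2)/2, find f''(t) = exp(t/3 - 2)/18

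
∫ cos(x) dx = sin(x) + C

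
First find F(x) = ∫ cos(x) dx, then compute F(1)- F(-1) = 2*sin(1)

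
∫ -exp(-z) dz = exp(-z) + C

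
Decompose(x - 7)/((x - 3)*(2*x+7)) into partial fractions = 21/(13*(2*x + 7)) - 4/(13*(x - 3))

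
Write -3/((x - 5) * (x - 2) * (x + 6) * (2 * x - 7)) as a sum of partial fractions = 8/(57*(2*x - 7)) + 3/(1672*(x + 6)) - 1/(24*(x - 2)) - 1/(33*(x - 5))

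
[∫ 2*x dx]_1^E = -1 + exp(2)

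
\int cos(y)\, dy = sin(y) + C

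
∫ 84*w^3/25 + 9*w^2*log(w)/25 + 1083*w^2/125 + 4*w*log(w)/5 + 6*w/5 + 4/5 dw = w*(3*w + 10)*(35*w^2 + 5*w*log(w) + 2*w + 10)/125 + C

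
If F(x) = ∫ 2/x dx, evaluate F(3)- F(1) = 2*log(3)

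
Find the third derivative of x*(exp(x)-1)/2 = x*exp(x)/2 + 3*exp(x)/2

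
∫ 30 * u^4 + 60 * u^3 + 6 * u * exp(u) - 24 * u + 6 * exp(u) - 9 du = 3*u*(2*u^4 + 5*u^3 - 4*u + 2*exp(u) - 3) + C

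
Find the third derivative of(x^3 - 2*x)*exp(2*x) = 8*x^3*exp(2*x) + 36*x^2*exp(2*x) + 20*x*exp(2*x) - 18*exp(2*x)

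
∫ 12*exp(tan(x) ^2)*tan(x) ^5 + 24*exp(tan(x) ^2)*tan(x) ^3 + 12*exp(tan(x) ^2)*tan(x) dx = 6*exp(tan(x)^2)*tan(x)^2 + C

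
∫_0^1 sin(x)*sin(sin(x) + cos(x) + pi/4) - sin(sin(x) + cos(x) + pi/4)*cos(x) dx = cos(cos(1) + pi/4 + sin(1)) - cos(pi/4 + 1)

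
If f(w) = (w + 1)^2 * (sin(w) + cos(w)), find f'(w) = -w^2*sin(w) + w^2*cos(w) + 4*w*cos(w) + sin(w) + 3*cos(w)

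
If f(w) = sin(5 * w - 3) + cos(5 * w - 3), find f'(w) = 5*sqrt(2)*cos(5*w - 3 + pi/4)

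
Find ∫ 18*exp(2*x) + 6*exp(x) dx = (3*exp(x) + 1)^2 + C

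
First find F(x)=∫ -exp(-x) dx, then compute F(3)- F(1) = -exp(-1) + exp(-3)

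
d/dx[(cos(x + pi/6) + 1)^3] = -3*sin(x + pi/6)*cos(x + pi/6)^2 - 3*sin(x + pi/6) - 3*sin(2*x + pi/3)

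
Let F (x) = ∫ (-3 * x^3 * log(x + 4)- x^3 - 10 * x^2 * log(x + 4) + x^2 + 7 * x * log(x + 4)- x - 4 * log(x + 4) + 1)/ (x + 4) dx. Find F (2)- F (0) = -5*log(6) - log(4)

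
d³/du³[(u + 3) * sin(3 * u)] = -27*u*cos(3*u) - 27*sin(3*u) - 81*cos(3*u)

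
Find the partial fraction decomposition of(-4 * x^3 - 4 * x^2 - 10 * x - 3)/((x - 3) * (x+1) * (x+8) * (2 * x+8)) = -267/(88*(x + 8)) + 229/(168*(x + 4)) - 1/(24*(x + 1)) - 177/(616*(x - 3))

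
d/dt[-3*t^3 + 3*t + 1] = 3 - 9*t^2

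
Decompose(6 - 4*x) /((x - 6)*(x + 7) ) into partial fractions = -34/(13*(x + 7)) - 18/(13*(x - 6))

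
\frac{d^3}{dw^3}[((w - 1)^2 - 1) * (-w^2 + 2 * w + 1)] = 24 - 24*w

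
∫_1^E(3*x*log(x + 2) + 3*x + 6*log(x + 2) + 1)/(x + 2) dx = -4*log(3) + (1 + 3*E)*log(2 + E)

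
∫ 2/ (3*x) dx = 2*log(x)/3 + C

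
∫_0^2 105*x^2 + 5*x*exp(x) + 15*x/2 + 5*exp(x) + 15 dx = 10*exp(2) + 325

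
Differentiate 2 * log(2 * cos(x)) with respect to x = -2*tan(x)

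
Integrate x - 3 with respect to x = x^2/2 - 3*x + C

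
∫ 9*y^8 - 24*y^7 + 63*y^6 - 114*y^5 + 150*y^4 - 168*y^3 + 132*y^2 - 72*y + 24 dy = y^9 - 3*y^8 + 9*y^7 - 19*y^6 + 30*y^5 - 42*y^4 + 44*y^3 - 36*y^2 + 24*y + C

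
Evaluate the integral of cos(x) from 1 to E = -sin(1) + sin(E)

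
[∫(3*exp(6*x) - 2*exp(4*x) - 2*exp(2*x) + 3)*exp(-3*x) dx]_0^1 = -exp(-1) + E + (E - exp(-1))^3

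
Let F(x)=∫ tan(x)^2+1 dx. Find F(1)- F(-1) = 2*tan(1)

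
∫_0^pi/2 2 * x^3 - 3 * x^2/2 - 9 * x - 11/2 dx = (-2 + pi/4)*(1 + pi/2)^3 + 2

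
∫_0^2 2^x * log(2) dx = 3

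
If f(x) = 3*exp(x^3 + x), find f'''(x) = 81*x^6*exp(x^3 + x) + 81*x^4*exp(x^3 + x) + 162*x^3*exp(x^3 + x) + 27*x^2*exp(x^3 + x) + 54*x*exp(x^3 + x) + 21*exp(x^3 + x)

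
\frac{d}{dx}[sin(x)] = cos(x)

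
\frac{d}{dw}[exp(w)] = exp(w)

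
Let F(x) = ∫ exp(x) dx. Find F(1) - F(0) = -1 + E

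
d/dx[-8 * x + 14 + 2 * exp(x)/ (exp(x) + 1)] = (-8*exp(2*x) - 14*exp(x) - 8)/(exp(2*x) + 2*exp(x) + 1)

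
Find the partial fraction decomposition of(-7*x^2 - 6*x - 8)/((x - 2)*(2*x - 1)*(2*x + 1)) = -27/(20*(2*x + 1)) + 17/(4*(2*x - 1)) - 16/(5*(x - 2))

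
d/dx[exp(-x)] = -exp(-x)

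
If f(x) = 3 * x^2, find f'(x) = 6*x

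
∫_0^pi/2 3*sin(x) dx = 3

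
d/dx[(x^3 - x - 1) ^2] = 6*x^5 - 8*x^3 - 6*x^2 + 2*x + 2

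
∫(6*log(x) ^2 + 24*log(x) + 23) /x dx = 2*(log(x) + 2)^3 - log(x) + C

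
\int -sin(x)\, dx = cos(x) + C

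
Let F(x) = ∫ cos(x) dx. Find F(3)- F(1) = -sin(1) + sin(3)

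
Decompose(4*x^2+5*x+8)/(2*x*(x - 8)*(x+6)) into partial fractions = 61/(84*(x + 6)) + 19/(14*(x - 8)) - 1/(12*x)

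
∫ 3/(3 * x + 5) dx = log(3*x + 5) + C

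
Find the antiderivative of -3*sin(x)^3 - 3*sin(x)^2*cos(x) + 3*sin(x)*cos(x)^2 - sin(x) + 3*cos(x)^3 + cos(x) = sqrt(2)*(5*sin(x + pi/4) - cos(3*x + pi/4))/2 + C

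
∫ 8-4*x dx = -2*x^2 + 8*x + C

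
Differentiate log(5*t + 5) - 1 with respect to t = 1/(t + 1)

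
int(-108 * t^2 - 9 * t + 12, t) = -36*t^3 - 9*t^2/2 + 12*t + C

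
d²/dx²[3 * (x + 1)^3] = 18*x + 18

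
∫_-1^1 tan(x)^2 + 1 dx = 2*tan(1)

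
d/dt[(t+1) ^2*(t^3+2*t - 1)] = 5*t^4 + 8*t^3 + 9*t^2 + 6*t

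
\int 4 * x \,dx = 2*x^2 + C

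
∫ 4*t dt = 2*t^2 + C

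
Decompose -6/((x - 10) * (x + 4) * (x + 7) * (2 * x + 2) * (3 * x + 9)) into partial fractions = -1/(1224*(x + 7)) + 1/(126*(x + 4)) - 1/(104*(x + 3)) + 1/(396*(x + 1)) - 1/(34034*(x - 10))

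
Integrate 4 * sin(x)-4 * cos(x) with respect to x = -4*sqrt(2)*sin(x + pi/4) + C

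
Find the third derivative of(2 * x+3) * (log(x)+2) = (6 - 2*x)/x^3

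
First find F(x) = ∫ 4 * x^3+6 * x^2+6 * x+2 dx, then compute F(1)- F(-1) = 8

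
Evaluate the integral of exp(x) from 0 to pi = -1 + exp(pi)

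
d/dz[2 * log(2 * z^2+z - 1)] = (8*z + 2)/(2*z^2 + z - 1)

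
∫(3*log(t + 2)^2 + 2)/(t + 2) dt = (log(t + 2)^2 + 2)*log(t + 2) + C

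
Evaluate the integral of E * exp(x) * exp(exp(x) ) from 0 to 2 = -exp(2) + exp(1 + exp(2))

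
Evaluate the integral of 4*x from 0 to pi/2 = pi^2/2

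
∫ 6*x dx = 3*x^2 + C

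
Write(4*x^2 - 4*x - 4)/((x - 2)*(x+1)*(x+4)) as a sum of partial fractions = 38/(9*(x + 4)) - 4/(9*(x + 1)) + 2/(9*(x - 2))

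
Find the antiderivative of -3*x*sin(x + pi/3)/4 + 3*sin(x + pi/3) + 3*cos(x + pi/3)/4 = (3*x/4 - 3)*cos(x + pi/3) + C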